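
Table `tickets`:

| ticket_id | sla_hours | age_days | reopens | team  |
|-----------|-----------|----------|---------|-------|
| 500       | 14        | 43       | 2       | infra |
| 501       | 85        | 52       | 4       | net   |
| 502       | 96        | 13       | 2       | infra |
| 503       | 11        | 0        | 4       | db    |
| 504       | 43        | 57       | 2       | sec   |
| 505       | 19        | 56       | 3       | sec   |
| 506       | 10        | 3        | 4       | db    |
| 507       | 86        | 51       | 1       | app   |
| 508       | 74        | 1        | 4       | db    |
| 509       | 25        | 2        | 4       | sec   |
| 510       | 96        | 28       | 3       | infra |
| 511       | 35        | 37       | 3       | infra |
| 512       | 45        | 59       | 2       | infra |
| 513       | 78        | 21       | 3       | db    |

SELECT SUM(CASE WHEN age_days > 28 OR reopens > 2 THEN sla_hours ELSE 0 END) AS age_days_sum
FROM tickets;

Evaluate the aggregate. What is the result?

621

ticket_id=500: ✓ → 14
ticket_id=501: ✓ → 85
ticket_id=502: ✗
ticket_id=503: ✓ → 11
ticket_id=504: ✓ → 43
ticket_id=505: ✓ → 19
ticket_id=506: ✓ → 10
ticket_id=507: ✓ → 86
ticket_id=508: ✓ → 74
ticket_id=509: ✓ → 25
ticket_id=510: ✓ → 96
ticket_id=511: ✓ → 35
ticket_id=512: ✓ → 45
ticket_id=513: ✓ → 78
age_days_sum = 14 + 85 + 11 + 43 + 19 + 10 + 86 + 74 + 25 + 96 + 35 + 45 + 78 = 621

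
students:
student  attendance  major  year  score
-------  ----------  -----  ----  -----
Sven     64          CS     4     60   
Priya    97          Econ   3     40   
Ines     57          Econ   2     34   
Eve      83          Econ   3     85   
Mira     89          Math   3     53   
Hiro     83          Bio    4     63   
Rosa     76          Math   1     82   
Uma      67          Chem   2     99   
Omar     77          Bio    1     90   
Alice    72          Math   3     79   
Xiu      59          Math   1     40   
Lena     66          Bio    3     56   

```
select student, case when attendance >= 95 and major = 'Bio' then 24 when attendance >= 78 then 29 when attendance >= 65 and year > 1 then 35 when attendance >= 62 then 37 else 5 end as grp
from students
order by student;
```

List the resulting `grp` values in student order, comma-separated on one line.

student=Alice: attendance >= 65 and year > 1 → 35
student=Eve: attendance >= 78 → 29
student=Hiro: attendance >= 78 → 29
student=Ines: ELSE → 5
student=Lena: attendance >= 65 and year > 1 → 35
student=Mira: attendance >= 78 → 29
student=Omar: attendance >= 62 → 37
student=Priya: attendance >= 78 → 29
student=Rosa: attendance >= 62 → 37
student=Sven: attendance >= 62 → 37
student=Uma: attendance >= 65 and year > 1 → 35
student=Xiu: ELSE → 5

35, 29, 29, 5, 35, 29, 37, 29, 37, 37, 35, 5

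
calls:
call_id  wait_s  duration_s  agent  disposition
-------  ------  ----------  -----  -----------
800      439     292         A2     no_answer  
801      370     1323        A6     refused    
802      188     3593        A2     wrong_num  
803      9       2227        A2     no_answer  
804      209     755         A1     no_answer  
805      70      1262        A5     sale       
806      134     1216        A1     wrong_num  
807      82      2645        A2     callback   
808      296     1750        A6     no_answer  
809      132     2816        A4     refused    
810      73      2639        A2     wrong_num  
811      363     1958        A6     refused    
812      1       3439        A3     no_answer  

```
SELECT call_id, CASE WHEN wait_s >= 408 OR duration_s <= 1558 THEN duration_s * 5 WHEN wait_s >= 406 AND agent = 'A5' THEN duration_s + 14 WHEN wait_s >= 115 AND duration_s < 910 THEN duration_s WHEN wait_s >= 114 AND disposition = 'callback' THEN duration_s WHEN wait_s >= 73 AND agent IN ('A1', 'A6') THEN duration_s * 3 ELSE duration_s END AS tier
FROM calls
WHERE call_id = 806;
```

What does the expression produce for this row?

call_id = 806: wait_s=134, duration_s=1216, agent=A1, disposition=wrong_num.
wait_s >= 408 OR duration_s <= 1558 → true → 6080

6080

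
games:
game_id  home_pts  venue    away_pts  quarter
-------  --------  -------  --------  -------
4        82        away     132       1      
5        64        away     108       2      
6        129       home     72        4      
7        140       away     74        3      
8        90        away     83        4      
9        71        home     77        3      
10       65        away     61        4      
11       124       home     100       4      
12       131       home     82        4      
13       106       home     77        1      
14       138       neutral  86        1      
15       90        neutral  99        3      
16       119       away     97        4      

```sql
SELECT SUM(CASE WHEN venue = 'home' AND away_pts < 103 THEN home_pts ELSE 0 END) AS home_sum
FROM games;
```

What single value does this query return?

game_id=4: ✗
game_id=5: ✗
game_id=6: ✓ → 129
game_id=7: ✗
game_id=8: ✗
game_id=9: ✓ → 71
game_id=10: ✗
game_id=11: ✓ → 124
game_id=12: ✓ → 131
game_id=13: ✓ → 106
game_id=14: ✗
game_id=15: ✗
game_id=16: ✗
home_sum = 129 + 71 + 124 + 131 + 106 = 561

561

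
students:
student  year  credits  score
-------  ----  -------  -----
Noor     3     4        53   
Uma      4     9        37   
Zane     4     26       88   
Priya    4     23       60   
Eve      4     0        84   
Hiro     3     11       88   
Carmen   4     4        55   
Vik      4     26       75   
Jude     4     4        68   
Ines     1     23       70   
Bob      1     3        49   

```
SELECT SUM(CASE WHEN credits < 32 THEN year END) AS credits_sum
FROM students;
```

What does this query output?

36

student=Noor: ✓ → 3
student=Uma: ✓ → 4
student=Zane: ✓ → 4
student=Priya: ✓ → 4
student=Eve: ✓ → 4
student=Hiro: ✓ → 3
student=Carmen: ✓ → 4
student=Vik: ✓ → 4
student=Jude: ✓ → 4
student=Ines: ✓ → 1
student=Bob: ✓ → 1
credits_sum = 3 + 4 + 4 + 4 + 4 + 3 + 4 + 4 + 4 + 1 + 1 = 36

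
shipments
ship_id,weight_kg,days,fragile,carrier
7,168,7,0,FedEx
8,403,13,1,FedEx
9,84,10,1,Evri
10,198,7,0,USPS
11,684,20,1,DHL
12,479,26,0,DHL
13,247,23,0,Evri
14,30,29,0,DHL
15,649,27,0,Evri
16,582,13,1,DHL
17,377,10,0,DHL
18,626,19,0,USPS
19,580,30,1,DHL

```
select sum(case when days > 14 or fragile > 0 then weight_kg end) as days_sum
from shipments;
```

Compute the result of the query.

4364

ship_id=7: ✗
ship_id=8: ✓ → 403
ship_id=9: ✓ → 84
ship_id=10: ✗
ship_id=11: ✓ → 684
ship_id=12: ✓ → 479
ship_id=13: ✓ → 247
ship_id=14: ✓ → 30
ship_id=15: ✓ → 649
ship_id=16: ✓ → 582
ship_id=17: ✗
ship_id=18: ✓ → 626
ship_id=19: ✓ → 580
days_sum = 403 + 84 + 684 + 479 + 247 + 30 + 649 + 582 + 626 + 580 = 4364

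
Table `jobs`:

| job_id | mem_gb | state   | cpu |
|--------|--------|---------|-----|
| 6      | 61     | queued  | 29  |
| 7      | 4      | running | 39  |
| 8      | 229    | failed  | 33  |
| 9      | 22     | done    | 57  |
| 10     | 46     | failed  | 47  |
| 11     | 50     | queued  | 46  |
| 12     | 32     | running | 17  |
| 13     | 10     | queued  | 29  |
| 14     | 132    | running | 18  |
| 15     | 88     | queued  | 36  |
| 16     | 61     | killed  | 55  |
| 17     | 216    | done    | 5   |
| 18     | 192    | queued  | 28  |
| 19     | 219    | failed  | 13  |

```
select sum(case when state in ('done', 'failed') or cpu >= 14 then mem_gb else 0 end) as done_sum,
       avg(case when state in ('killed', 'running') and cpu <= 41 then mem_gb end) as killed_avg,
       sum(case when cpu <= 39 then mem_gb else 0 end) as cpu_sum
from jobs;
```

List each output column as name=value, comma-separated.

done_sum=1362, killed_avg=56, cpu_sum=1183

[done_sum: state in ('done', 'failed') or cpu >= 14]
job_id=6: ✓ → 61
job_id=7: ✓ → 4
job_id=8: ✓ → 229
job_id=9: ✓ → 22
job_id=10: ✓ → 46
job_id=11: ✓ → 50
job_id=12: ✓ → 32
job_id=13: ✓ → 10
job_id=14: ✓ → 132
job_id=15: ✓ → 88
job_id=16: ✓ → 61
job_id=17: ✓ → 216
job_id=18: ✓ → 192
job_id=19: ✓ → 219
done_sum = 61 + 4 + 229 + 22 + 46 + 50 + 32 + 10 + 132 + 88 + 61 + 216 + 192 + 219 = 1362
—
[killed_avg: state in ('killed', 'running') and cpu <= 41]
job_id=6: ✗
job_id=7: ✓ → 4
job_id=8: ✗
job_id=9: ✗
job_id=10: ✗
job_id=11: ✗
job_id=12: ✓ → 32
job_id=13: ✗
job_id=14: ✓ → 132
job_id=15: ✗
job_id=16: ✗
job_id=17: ✗
job_id=18: ✗
job_id=19: ✗
killed_avg = (4 + 32 + 132) / 3 = 56
—
[cpu_sum: cpu <= 39]
job_id=6: ✓ → 61
job_id=7: ✓ → 4
job_id=8: ✓ → 229
job_id=9: ✗
job_id=10: ✗
job_id=11: ✗
job_id=12: ✓ → 32
job_id=13: ✓ → 10
job_id=14: ✓ → 132
job_id=15: ✓ → 88
job_id=16: ✗
job_id=17: ✓ → 216
job_id=18: ✓ → 192
job_id=19: ✓ → 219
cpu_sum = 61 + 4 + 229 + 32 + 10 + 132 + 88 + 216 + 192 + 219 = 1183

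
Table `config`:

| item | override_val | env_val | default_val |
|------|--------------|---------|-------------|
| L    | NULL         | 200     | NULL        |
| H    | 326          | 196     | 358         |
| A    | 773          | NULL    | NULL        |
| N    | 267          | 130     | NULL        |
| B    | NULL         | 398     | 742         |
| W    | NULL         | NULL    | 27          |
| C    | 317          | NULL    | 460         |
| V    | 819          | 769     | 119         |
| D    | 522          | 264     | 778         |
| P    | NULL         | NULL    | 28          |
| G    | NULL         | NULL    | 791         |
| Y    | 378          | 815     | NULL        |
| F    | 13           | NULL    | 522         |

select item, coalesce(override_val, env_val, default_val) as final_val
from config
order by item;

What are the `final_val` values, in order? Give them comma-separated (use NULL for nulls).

773, 398, 317, 522, 13, 791, 326, 200, 267, 28, 819, 27, 378

item=A: override_val=773 → 773
item=B: override_val=NULL, env_val=398 → 398
item=C: override_val=317 → 317
item=D: override_val=522 → 522
item=F: override_val=13 → 13
item=G: override_val=NULL, env_val=NULL, default_val=791 → 791
item=H: override_val=326 → 326
item=L: override_val=NULL, env_val=200 → 200
item=N: override_val=267 → 267
item=P: override_val=NULL, env_val=NULL, default_val=28 → 28
item=V: override_val=819 → 819
item=W: override_val=NULL, env_val=NULL, default_val=27 → 27
item=Y: override_val=378 → 378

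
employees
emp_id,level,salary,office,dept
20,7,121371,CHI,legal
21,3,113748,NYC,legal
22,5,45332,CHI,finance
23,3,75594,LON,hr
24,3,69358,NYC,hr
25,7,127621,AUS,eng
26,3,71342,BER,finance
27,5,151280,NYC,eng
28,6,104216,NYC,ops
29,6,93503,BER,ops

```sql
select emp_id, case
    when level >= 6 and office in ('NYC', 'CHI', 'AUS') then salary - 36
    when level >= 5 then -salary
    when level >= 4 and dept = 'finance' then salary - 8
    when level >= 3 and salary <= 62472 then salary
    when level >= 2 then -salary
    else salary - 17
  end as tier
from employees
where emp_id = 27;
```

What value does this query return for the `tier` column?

emp_id = 27: level=5, salary=151280, office=NYC, dept=eng.
level >= 6 and office in ('NYC', 'CHI', 'AUS') → false
level >= 5 → true → -151280

-151280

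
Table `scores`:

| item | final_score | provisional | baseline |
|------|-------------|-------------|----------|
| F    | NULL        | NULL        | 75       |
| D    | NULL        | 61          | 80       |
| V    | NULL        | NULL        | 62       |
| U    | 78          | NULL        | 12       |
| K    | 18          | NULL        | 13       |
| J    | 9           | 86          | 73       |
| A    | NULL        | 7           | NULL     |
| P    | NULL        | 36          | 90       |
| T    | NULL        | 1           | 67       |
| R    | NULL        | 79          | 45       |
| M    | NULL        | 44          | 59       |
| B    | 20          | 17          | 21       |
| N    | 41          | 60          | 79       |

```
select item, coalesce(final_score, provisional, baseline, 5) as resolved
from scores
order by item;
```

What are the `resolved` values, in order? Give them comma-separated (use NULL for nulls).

item=A: final_score=NULL, provisional=7 → 7
item=B: final_score=20 → 20
item=D: final_score=NULL, provisional=61 → 61
item=F: final_score=NULL, provisional=NULL, baseline=75 → 75
item=J: final_score=9 → 9
item=K: final_score=18 → 18
item=M: final_score=NULL, provisional=44 → 44
item=N: final_score=41 → 41
item=P: final_score=NULL, provisional=36 → 36
item=R: final_score=NULL, provisional=79 → 79
item=T: final_score=NULL, provisional=1 → 1
item=U: final_score=78 → 78
item=V: final_score=NULL, provisional=NULL, baseline=62 → 62

7, 20, 61, 75, 9, 18, 44, 41, 36, 79, 1, 78, 62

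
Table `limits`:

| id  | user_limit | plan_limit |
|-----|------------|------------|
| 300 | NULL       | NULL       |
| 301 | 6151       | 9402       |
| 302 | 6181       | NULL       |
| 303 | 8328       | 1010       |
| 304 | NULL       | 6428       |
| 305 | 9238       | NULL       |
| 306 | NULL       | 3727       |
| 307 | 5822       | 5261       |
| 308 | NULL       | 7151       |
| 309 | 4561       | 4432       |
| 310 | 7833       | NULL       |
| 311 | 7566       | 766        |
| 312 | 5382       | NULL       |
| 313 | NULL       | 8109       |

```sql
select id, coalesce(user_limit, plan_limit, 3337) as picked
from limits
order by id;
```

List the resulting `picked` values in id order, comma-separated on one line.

id=300: user_limit=NULL, plan_limit=NULL, → literal 3337 → 3337
id=301: user_limit=6151 → 6151
id=302: user_limit=6181 → 6181
id=303: user_limit=8328 → 8328
id=304: user_limit=NULL, plan_limit=6428 → 6428
id=305: user_limit=9238 → 9238
id=306: user_limit=NULL, plan_limit=3727 → 3727
id=307: user_limit=5822 → 5822
id=308: user_limit=NULL, plan_limit=7151 → 7151
id=309: user_limit=4561 → 4561
id=310: user_limit=7833 → 7833
id=311: user_limit=7566 → 7566
id=312: user_limit=5382 → 5382
id=313: user_limit=NULL, plan_limit=8109 → 8109

3337, 6151, 6181, 8328, 6428, 9238, 3727, 5822, 7151, 4561, 7833, 7566, 5382, 8109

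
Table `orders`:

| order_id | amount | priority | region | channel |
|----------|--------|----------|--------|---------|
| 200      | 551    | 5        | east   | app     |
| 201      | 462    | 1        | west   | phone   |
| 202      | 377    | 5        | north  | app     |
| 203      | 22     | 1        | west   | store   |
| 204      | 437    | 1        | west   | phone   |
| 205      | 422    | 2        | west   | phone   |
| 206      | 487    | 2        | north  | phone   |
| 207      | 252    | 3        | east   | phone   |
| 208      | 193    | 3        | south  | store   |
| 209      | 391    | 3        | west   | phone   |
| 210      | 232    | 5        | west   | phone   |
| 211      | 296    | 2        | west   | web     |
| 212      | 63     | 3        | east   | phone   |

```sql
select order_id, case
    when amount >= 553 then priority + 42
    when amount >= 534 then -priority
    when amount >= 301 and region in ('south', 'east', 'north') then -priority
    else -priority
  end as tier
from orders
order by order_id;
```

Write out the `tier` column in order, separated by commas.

order_id=200: amount >= 534 → -5
order_id=201: ELSE → -1
order_id=202: amount >= 301 and region in ('south', 'east', 'north') → -5
order_id=203: ELSE → -1
order_id=204: ELSE → -1
order_id=205: ELSE → -2
order_id=206: amount >= 301 and region in ('south', 'east', 'north') → -2
order_id=207: ELSE → -3
order_id=208: ELSE → -3
order_id=209: ELSE → -3
order_id=210: ELSE → -5
order_id=211: ELSE → -2
order_id=212: ELSE → -3

-5, -1, -5, -1, -1, -2, -2, -3, -3, -3, -5, -2, -3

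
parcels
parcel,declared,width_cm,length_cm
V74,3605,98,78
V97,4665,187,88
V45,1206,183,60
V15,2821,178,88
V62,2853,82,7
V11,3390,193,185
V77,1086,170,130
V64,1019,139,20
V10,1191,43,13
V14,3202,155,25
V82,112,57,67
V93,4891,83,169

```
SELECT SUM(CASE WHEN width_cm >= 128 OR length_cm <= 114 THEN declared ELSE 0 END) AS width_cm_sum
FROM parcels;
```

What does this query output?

25150

parcel=V74: ✓ → 3605
parcel=V97: ✓ → 4665
parcel=V45: ✓ → 1206
parcel=V15: ✓ → 2821
parcel=V62: ✓ → 2853
parcel=V11: ✓ → 3390
parcel=V77: ✓ → 1086
parcel=V64: ✓ → 1019
parcel=V10: ✓ → 1191
parcel=V14: ✓ → 3202
parcel=V82: ✓ → 112
parcel=V93: ✗
width_cm_sum = 3605 + 4665 + 1206 + 2821 + 2853 + 3390 + 1086 + 1019 + 1191 + 3202 + 112 = 25150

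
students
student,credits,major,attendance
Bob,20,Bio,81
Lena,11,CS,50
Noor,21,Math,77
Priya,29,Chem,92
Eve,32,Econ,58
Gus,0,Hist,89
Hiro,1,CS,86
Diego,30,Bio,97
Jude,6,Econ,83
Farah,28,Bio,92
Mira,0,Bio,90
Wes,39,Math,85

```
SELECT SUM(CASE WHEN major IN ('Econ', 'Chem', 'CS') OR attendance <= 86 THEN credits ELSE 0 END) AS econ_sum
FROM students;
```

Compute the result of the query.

159

student=Bob: ✓ → 20
student=Lena: ✓ → 11
student=Noor: ✓ → 21
student=Priya: ✓ → 29
student=Eve: ✓ → 32
student=Gus: ✗
student=Hiro: ✓ → 1
student=Diego: ✗
student=Jude: ✓ → 6
student=Farah: ✗
student=Mira: ✗
student=Wes: ✓ → 39
econ_sum = 20 + 11 + 21 + 29 + 32 + 1 + 6 + 39 = 159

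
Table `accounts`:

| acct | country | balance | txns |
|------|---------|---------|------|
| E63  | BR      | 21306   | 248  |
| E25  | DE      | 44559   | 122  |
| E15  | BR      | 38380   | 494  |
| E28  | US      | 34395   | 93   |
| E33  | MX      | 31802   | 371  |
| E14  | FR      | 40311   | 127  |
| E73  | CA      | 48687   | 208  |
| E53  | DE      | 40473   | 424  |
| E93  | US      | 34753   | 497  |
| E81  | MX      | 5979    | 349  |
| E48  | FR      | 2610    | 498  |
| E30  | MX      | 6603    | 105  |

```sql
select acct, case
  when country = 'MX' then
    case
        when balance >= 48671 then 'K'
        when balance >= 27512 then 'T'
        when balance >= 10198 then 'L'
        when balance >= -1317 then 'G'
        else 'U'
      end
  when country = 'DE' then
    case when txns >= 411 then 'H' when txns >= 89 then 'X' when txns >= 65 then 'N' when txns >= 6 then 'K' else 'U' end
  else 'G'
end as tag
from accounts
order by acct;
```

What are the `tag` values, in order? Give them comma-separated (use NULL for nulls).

acct=E14: country='FR' → outer ELSE → G
acct=E15: country='BR' → outer ELSE → G
acct=E25: country='DE' → inner[txns >= 89] → X
acct=E28: country='US' → outer ELSE → G
acct=E30: country='MX' → inner[balance >= -1317] → G
acct=E33: country='MX' → inner[balance >= 27512] → T
acct=E48: country='FR' → outer ELSE → G
acct=E53: country='DE' → inner[txns >= 411] → H
acct=E63: country='BR' → outer ELSE → G
acct=E73: country='CA' → outer ELSE → G
acct=E81: country='MX' → inner[balance >= -1317] → G
acct=E93: country='US' → outer ELSE → G

G, G, X, G, G, T, G, H, G, G, G, G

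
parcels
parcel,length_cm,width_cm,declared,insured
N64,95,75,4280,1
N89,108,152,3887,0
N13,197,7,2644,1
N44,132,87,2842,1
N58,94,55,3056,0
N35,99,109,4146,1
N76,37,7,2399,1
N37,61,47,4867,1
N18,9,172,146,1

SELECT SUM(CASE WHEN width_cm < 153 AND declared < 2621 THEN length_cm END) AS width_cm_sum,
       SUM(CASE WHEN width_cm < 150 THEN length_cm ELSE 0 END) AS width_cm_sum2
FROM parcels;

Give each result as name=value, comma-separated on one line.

[width_cm_sum: width_cm < 153 AND declared < 2621]
parcel=N64: ✗
parcel=N89: ✗
parcel=N13: ✗
parcel=N44: ✗
parcel=N58: ✗
parcel=N35: ✗
parcel=N76: ✓ → 37
parcel=N37: ✗
parcel=N18: ✗
width_cm_sum = 37
—
[width_cm_sum2: width_cm < 150]
parcel=N64: ✓ → 95
parcel=N89: ✗
parcel=N13: ✓ → 197
parcel=N44: ✓ → 132
parcel=N58: ✓ → 94
parcel=N35: ✓ → 99
parcel=N76: ✓ → 37
parcel=N37: ✓ → 61
parcel=N18: ✗
width_cm_sum2 = 95 + 197 + 132 + 94 + 99 + 37 + 61 = 715

width_cm_sum=37, width_cm_sum2=715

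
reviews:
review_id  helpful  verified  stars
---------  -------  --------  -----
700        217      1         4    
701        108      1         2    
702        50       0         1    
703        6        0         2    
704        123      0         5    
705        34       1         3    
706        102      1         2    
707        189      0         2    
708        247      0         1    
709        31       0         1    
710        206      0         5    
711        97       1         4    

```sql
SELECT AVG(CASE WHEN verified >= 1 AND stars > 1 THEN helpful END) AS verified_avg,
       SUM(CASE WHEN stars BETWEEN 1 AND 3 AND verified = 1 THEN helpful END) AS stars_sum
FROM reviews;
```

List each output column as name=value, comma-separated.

verified_avg=111.6, stars_sum=244

[verified_avg: verified >= 1 AND stars > 1]
review_id=700: ✓ → 217
review_id=701: ✓ → 108
review_id=702: ✗
review_id=703: ✗
review_id=704: ✗
review_id=705: ✓ → 34
review_id=706: ✓ → 102
review_id=707: ✗
review_id=708: ✗
review_id=709: ✗
review_id=710: ✗
review_id=711: ✓ → 97
verified_avg = (217 + 108 + 34 + 102 + 97) / 5 = 111.6
—
[stars_sum: stars BETWEEN 1 AND 3 AND verified = 1]
review_id=700: ✗
review_id=701: ✓ → 108
review_id=702: ✗
review_id=703: ✗
review_id=704: ✗
review_id=705: ✓ → 34
review_id=706: ✓ → 102
review_id=707: ✗
review_id=708: ✗
review_id=709: ✗
review_id=710: ✗
review_id=711: ✗
stars_sum = 108 + 34 + 102 = 244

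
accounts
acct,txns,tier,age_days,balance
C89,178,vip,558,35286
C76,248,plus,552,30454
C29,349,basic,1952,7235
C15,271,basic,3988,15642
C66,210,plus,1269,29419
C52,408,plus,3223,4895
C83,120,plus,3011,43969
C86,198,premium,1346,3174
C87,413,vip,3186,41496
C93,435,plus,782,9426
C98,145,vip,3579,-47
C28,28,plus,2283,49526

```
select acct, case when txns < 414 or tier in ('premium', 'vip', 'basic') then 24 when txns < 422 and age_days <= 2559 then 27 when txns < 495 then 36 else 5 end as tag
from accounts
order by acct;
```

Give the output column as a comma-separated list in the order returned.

24, 24, 24, 24, 24, 24, 24, 24, 24, 24, 36, 24

acct=C15: txns < 414 or tier in ('premium', 'vip', 'basic') → 24
acct=C28: txns < 414 or tier in ('premium', 'vip', 'basic') → 24
acct=C29: txns < 414 or tier in ('premium', 'vip', 'basic') → 24
acct=C52: txns < 414 or tier in ('premium', 'vip', 'basic') → 24
acct=C66: txns < 414 or tier in ('premium', 'vip', 'basic') → 24
acct=C76: txns < 414 or tier in ('premium', 'vip', 'basic') → 24
acct=C83: txns < 414 or tier in ('premium', 'vip', 'basic') → 24
acct=C86: txns < 414 or tier in ('premium', 'vip', 'basic') → 24
acct=C87: txns < 414 or tier in ('premium', 'vip', 'basic') → 24
acct=C89: txns < 414 or tier in ('premium', 'vip', 'basic') → 24
acct=C93: txns < 495 → 36
acct=C98: txns < 414 or tier in ('premium', 'vip', 'basic') → 24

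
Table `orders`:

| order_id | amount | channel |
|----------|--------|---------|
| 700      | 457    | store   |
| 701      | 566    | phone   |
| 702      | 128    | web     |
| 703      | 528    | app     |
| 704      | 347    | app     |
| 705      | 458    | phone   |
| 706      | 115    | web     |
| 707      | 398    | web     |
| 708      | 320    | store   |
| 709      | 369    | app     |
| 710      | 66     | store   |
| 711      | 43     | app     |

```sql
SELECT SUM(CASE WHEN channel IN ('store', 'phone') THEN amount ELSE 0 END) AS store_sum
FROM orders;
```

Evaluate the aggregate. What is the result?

order_id=700: ✓ → 457
order_id=701: ✓ → 566
order_id=702: ✗
order_id=703: ✗
order_id=704: ✗
order_id=705: ✓ → 458
order_id=706: ✗
order_id=707: ✗
order_id=708: ✓ → 320
order_id=709: ✗
order_id=710: ✓ → 66
order_id=711: ✗
store_sum = 457 + 566 + 458 + 320 + 66 = 1867

1867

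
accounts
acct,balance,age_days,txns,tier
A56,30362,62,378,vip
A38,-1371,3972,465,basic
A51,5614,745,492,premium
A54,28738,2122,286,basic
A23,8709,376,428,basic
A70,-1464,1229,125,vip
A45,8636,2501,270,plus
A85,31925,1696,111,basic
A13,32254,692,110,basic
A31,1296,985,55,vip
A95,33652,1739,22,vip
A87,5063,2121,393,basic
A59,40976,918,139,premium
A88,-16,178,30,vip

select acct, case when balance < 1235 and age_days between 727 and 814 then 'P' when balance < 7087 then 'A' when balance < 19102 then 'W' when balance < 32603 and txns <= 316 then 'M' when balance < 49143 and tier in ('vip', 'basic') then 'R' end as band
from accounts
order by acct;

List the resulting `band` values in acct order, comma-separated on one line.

acct=A13: balance < 32603 and txns <= 316 → M
acct=A23: balance < 19102 → W
acct=A31: balance < 7087 → A
acct=A38: balance < 7087 → A
acct=A45: balance < 19102 → W
acct=A51: balance < 7087 → A
acct=A54: balance < 32603 and txns <= 316 → M
acct=A56: balance < 49143 and tier in ('vip', 'basic') → R
acct=A59: (no match → NULL) → NULL
acct=A70: balance < 7087 → A
acct=A85: balance < 32603 and txns <= 316 → M
acct=A87: balance < 7087 → A
acct=A88: balance < 7087 → A
acct=A95: balance < 49143 and tier in ('vip', 'basic') → R

M, W, A, A, W, A, M, R, NULL, A, M, A, A, R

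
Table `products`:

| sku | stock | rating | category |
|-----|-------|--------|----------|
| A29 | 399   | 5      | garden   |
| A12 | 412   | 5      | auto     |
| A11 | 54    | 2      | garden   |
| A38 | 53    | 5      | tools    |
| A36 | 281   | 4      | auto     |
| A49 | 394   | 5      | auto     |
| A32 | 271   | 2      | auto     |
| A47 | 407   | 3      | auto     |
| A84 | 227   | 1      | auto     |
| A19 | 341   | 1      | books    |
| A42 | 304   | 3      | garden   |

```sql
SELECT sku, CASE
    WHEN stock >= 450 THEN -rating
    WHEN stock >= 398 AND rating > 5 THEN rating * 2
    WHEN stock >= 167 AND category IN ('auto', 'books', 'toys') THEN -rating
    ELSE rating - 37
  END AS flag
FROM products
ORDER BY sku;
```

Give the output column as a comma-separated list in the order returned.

-35, -5, -1, -32, -2, -4, -32, -34, -3, -5, -1

sku=A11: ELSE → -35
sku=A12: stock >= 167 AND category IN ('auto', 'books', 'toys') → -5
sku=A19: stock >= 167 AND category IN ('auto', 'books', 'toys') → -1
sku=A29: ELSE → -32
sku=A32: stock >= 167 AND category IN ('auto', 'books', 'toys') → -2
sku=A36: stock >= 167 AND category IN ('auto', 'books', 'toys') → -4
sku=A38: ELSE → -32
sku=A42: ELSE → -34
sku=A47: stock >= 167 AND category IN ('auto', 'books', 'toys') → -3
sku=A49: stock >= 167 AND category IN ('auto', 'books', 'toys') → -5
sku=A84: stock >= 167 AND category IN ('auto', 'books', 'toys') → -1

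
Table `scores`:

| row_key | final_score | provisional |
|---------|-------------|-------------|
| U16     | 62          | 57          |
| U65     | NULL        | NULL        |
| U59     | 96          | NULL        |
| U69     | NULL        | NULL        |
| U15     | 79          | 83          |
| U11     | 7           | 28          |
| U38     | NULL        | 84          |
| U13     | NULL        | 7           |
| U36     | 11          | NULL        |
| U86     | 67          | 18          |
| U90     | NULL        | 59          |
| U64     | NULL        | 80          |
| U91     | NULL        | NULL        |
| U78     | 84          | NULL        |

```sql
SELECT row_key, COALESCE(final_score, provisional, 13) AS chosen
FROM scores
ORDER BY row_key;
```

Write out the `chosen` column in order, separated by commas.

7, 7, 79, 62, 11, 84, 96, 80, 13, 13, 84, 67, 59, 13

row_key=U11: final_score=7 → 7
row_key=U13: final_score=NULL, provisional=7 → 7
row_key=U15: final_score=79 → 79
row_key=U16: final_score=62 → 62
row_key=U36: final_score=11 → 11
row_key=U38: final_score=NULL, provisional=84 → 84
row_key=U59: final_score=96 → 96
row_key=U64: final_score=NULL, provisional=80 → 80
row_key=U65: final_score=NULL, provisional=NULL, → literal 13 → 13
row_key=U69: final_score=NULL, provisional=NULL, → literal 13 → 13
row_key=U78: final_score=84 → 84
row_key=U86: final_score=67 → 67
row_key=U90: final_score=NULL, provisional=59 → 59
row_key=U91: final_score=NULL, provisional=NULL, → literal 13 → 13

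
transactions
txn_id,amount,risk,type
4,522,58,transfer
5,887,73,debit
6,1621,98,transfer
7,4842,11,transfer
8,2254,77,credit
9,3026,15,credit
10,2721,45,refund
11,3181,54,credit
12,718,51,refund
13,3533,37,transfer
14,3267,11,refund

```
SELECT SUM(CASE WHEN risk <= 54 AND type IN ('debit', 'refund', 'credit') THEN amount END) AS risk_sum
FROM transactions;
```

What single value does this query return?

12913

txn_id=4: ✗
txn_id=5: ✗
txn_id=6: ✗
txn_id=7: ✗
txn_id=8: ✗
txn_id=9: ✓ → 3026
txn_id=10: ✓ → 2721
txn_id=11: ✓ → 3181
txn_id=12: ✓ → 718
txn_id=13: ✗
txn_id=14: ✓ → 3267
risk_sum = 3026 + 2721 + 3181 + 718 + 3267 = 12913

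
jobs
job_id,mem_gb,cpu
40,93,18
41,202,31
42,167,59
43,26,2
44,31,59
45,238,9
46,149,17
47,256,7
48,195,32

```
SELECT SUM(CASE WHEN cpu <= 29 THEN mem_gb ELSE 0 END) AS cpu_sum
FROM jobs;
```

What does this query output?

job_id=40: ✓ → 93
job_id=41: ✗
job_id=42: ✗
job_id=43: ✓ → 26
job_id=44: ✗
job_id=45: ✓ → 238
job_id=46: ✓ → 149
job_id=47: ✓ → 256
job_id=48: ✗
cpu_sum = 93 + 26 + 238 + 149 + 256 = 762

762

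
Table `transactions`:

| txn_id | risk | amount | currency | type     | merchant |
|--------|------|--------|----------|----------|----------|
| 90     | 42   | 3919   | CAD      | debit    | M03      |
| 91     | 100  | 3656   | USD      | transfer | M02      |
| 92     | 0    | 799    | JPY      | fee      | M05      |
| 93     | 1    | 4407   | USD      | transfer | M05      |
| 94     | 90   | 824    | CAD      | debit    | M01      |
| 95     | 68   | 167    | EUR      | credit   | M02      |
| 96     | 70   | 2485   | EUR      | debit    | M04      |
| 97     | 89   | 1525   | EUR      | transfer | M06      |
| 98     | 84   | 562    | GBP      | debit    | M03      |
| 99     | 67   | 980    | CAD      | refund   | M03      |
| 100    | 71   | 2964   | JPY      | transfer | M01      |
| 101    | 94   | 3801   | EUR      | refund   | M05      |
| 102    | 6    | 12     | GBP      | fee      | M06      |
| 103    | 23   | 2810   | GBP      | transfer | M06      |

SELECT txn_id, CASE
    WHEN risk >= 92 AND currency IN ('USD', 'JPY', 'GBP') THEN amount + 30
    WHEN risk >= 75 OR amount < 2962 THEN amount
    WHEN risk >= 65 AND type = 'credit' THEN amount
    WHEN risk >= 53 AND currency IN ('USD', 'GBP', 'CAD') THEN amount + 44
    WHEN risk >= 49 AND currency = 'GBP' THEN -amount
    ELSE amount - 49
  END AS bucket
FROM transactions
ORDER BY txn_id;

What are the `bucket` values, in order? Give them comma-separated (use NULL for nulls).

txn_id=90: ELSE → 3870
txn_id=91: risk >= 92 AND currency IN ('USD', 'JPY', 'GBP') → 3686
txn_id=92: risk >= 75 OR amount < 2962 → 799
txn_id=93: ELSE → 4358
txn_id=94: risk >= 75 OR amount < 2962 → 824
txn_id=95: risk >= 75 OR amount < 2962 → 167
txn_id=96: risk >= 75 OR amount < 2962 → 2485
txn_id=97: risk >= 75 OR amount < 2962 → 1525
txn_id=98: risk >= 75 OR amount < 2962 → 562
txn_id=99: risk >= 75 OR amount < 2962 → 980
txn_id=100: ELSE → 2915
txn_id=101: risk >= 75 OR amount < 2962 → 3801
txn_id=102: risk >= 75 OR amount < 2962 → 12
txn_id=103: risk >= 75 OR amount < 2962 → 2810

3870, 3686, 799, 4358, 824, 167, 2485, 1525, 562, 980, 2915, 3801, 12, 2810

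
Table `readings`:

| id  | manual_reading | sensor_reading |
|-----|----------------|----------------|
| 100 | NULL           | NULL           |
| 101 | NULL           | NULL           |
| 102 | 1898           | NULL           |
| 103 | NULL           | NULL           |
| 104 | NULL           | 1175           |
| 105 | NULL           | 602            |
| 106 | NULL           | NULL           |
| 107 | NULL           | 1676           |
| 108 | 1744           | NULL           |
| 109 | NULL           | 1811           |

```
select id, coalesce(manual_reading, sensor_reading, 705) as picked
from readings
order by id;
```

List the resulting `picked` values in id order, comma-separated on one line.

705, 705, 1898, 705, 1175, 602, 705, 1676, 1744, 1811

id=100: manual_reading=NULL, sensor_reading=NULL, → literal 705 → 705
id=101: manual_reading=NULL, sensor_reading=NULL, → literal 705 → 705
id=102: manual_reading=1898 → 1898
id=103: manual_reading=NULL, sensor_reading=NULL, → literal 705 → 705
id=104: manual_reading=NULL, sensor_reading=1175 → 1175
id=105: manual_reading=NULL, sensor_reading=602 → 602
id=106: manual_reading=NULL, sensor_reading=NULL, → literal 705 → 705
id=107: manual_reading=NULL, sensor_reading=1676 → 1676
id=108: manual_reading=1744 → 1744
id=109: manual_reading=NULL, sensor_reading=1811 → 1811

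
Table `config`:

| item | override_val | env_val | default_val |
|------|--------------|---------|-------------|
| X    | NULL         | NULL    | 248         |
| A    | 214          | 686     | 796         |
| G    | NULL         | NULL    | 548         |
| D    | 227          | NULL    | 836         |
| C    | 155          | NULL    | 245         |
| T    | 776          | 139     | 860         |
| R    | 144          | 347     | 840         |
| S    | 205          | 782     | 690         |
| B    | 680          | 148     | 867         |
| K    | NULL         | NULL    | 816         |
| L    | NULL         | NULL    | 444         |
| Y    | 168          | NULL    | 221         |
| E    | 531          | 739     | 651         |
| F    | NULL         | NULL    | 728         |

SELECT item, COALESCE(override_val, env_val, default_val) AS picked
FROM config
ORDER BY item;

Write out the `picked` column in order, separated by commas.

214, 680, 155, 227, 531, 728, 548, 816, 444, 144, 205, 776, 248, 168

item=A: override_val=214 → 214
item=B: override_val=680 → 680
item=C: override_val=155 → 155
item=D: override_val=227 → 227
item=E: override_val=531 → 531
item=F: override_val=NULL, env_val=NULL, default_val=728 → 728
item=G: override_val=NULL, env_val=NULL, default_val=548 → 548
item=K: override_val=NULL, env_val=NULL, default_val=816 → 816
item=L: override_val=NULL, env_val=NULL, default_val=444 → 444
item=R: override_val=144 → 144
item=S: override_val=205 → 205
item=T: override_val=776 → 776
item=X: override_val=NULL, env_val=NULL, default_val=248 → 248
item=Y: override_val=168 → 168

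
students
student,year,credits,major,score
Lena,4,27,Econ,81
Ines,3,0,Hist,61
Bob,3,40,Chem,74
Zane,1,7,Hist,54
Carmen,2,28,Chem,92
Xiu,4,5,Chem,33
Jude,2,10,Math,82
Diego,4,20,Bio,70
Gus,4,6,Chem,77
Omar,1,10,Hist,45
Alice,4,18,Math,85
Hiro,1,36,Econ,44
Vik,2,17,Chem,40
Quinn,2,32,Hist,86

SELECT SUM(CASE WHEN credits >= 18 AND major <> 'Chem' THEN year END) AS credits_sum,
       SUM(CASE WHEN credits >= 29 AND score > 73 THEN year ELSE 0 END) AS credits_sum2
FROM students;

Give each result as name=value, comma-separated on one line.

[credits_sum: credits >= 18 AND major <> 'Chem']
student=Lena: ✓ → 4
student=Ines: ✗
student=Bob: ✗
student=Zane: ✗
student=Carmen: ✗
student=Xiu: ✗
student=Jude: ✗
student=Diego: ✓ → 4
student=Gus: ✗
student=Omar: ✗
student=Alice: ✓ → 4
student=Hiro: ✓ → 1
student=Vik: ✗
student=Quinn: ✓ → 2
credits_sum = 4 + 4 + 4 + 1 + 2 = 15
—
[credits_sum2: credits >= 29 AND score > 73]
student=Lena: ✗
student=Ines: ✗
student=Bob: ✓ → 3
student=Zane: ✗
student=Carmen: ✗
student=Xiu: ✗
student=Jude: ✗
student=Diego: ✗
student=Gus: ✗
student=Omar: ✗
student=Alice: ✗
student=Hiro: ✗
student=Vik: ✗
student=Quinn: ✓ → 2
credits_sum2 = 3 + 2 = 5

credits_sum=15, credits_sum2=5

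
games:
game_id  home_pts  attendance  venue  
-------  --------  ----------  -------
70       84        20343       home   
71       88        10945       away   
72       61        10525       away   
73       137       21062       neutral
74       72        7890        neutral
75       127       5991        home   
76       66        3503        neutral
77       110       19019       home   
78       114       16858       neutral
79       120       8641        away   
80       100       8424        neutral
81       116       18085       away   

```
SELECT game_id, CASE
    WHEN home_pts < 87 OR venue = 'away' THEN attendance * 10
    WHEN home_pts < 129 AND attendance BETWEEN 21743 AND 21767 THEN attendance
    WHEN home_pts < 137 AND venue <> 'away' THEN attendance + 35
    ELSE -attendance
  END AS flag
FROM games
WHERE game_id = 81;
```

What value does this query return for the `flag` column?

game_id = 81: home_pts=116, attendance=18085, venue=away.
home_pts < 87 OR venue = 'away' → true → 180850

180850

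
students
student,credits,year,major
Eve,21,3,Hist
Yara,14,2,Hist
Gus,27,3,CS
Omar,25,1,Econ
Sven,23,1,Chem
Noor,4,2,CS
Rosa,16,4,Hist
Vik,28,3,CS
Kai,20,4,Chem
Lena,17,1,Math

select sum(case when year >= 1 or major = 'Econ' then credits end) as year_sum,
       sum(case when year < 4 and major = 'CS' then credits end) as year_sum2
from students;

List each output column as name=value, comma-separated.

[year_sum: year >= 1 or major = 'Econ']
student=Eve: ✓ → 21
student=Yara: ✓ → 14
student=Gus: ✓ → 27
student=Omar: ✓ → 25
student=Sven: ✓ → 23
student=Noor: ✓ → 4
student=Rosa: ✓ → 16
student=Vik: ✓ → 28
student=Kai: ✓ → 20
student=Lena: ✓ → 17
year_sum = 21 + 14 + 27 + 25 + 23 + 4 + 16 + 28 + 20 + 17 = 195
—
[year_sum2: year < 4 and major = 'CS']
student=Eve: ✗
student=Yara: ✗
student=Gus: ✓ → 27
student=Omar: ✗
student=Sven: ✗
student=Noor: ✓ → 4
student=Rosa: ✗
student=Vik: ✓ → 28
student=Kai: ✗
student=Lena: ✗
year_sum2 = 27 + 4 + 28 = 59

year_sum=195, year_sum2=59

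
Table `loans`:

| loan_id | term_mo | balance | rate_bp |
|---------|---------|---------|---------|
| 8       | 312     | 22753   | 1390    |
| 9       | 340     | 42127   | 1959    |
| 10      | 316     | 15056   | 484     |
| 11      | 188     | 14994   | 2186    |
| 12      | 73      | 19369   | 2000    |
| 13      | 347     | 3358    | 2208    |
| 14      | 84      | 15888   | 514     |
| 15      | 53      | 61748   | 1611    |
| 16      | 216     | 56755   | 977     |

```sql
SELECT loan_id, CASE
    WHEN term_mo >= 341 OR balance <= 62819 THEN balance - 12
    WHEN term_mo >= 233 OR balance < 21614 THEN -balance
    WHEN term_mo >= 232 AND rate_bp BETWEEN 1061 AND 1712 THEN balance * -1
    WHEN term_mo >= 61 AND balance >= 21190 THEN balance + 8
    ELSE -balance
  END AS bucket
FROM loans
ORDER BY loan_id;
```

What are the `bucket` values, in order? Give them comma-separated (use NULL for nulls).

loan_id=8: term_mo >= 341 OR balance <= 62819 → 22741
loan_id=9: term_mo >= 341 OR balance <= 62819 → 42115
loan_id=10: term_mo >= 341 OR balance <= 62819 → 15044
loan_id=11: term_mo >= 341 OR balance <= 62819 → 14982
loan_id=12: term_mo >= 341 OR balance <= 62819 → 19357
loan_id=13: term_mo >= 341 OR balance <= 62819 → 3346
loan_id=14: term_mo >= 341 OR balance <= 62819 → 15876
loan_id=15: term_mo >= 341 OR balance <= 62819 → 61736
loan_id=16: term_mo >= 341 OR balance <= 62819 → 56743

22741, 42115, 15044, 14982, 19357, 3346, 15876, 61736, 56743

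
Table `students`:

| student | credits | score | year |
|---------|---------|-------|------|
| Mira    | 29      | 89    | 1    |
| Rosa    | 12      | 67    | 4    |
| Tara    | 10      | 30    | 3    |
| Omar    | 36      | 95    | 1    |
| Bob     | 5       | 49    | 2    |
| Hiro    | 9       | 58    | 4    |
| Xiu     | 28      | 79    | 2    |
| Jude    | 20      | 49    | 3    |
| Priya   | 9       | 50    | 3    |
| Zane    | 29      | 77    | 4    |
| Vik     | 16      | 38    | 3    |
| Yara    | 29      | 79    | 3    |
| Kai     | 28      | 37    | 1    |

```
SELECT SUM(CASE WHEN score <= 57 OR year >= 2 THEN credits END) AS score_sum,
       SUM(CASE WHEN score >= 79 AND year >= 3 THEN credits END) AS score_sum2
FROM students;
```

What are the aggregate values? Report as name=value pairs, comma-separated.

[score_sum: score <= 57 OR year >= 2]
student=Mira: ✗
student=Rosa: ✓ → 12
student=Tara: ✓ → 10
student=Omar: ✗
student=Bob: ✓ → 5
student=Hiro: ✓ → 9
student=Xiu: ✓ → 28
student=Jude: ✓ → 20
student=Priya: ✓ → 9
student=Zane: ✓ → 29
student=Vik: ✓ → 16
student=Yara: ✓ → 29
student=Kai: ✓ → 28
score_sum = 12 + 10 + 5 + 9 + 28 + 20 + 9 + 29 + 16 + 29 + 28 = 195
—
[score_sum2: score >= 79 AND year >= 3]
student=Mira: ✗
student=Rosa: ✗
student=Tara: ✗
student=Omar: ✗
student=Bob: ✗
student=Hiro: ✗
student=Xiu: ✗
student=Jude: ✗
student=Priya: ✗
student=Zane: ✗
student=Vik: ✗
student=Yara: ✓ → 29
student=Kai: ✗
score_sum2 = 29

score_sum=195, score_sum2=29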